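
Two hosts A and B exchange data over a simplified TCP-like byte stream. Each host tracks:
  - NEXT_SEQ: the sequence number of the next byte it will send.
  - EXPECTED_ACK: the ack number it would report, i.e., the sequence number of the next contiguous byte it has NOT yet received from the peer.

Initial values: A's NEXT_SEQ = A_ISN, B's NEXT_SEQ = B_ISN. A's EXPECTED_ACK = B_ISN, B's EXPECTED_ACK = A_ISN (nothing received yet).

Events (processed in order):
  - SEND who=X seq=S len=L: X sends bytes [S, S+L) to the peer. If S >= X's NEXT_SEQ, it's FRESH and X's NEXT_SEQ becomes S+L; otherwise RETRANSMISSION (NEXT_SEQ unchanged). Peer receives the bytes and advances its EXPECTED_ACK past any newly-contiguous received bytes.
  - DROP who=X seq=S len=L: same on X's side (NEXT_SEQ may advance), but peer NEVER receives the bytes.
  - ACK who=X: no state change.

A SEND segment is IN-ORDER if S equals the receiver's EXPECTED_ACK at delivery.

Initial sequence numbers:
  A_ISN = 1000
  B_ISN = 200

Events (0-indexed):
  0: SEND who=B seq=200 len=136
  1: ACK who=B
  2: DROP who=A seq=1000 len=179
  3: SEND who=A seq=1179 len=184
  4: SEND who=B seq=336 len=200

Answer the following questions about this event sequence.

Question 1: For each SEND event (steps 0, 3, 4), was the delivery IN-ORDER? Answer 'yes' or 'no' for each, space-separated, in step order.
Answer: yes no yes

Derivation:
Step 0: SEND seq=200 -> in-order
Step 3: SEND seq=1179 -> out-of-order
Step 4: SEND seq=336 -> in-order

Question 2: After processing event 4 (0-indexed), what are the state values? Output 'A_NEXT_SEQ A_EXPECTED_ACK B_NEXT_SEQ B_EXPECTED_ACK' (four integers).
After event 0: A_seq=1000 A_ack=336 B_seq=336 B_ack=1000
After event 1: A_seq=1000 A_ack=336 B_seq=336 B_ack=1000
After event 2: A_seq=1179 A_ack=336 B_seq=336 B_ack=1000
After event 3: A_seq=1363 A_ack=336 B_seq=336 B_ack=1000
After event 4: A_seq=1363 A_ack=536 B_seq=536 B_ack=1000

1363 536 536 1000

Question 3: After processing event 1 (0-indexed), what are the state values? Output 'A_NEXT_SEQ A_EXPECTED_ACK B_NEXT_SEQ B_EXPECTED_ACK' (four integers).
After event 0: A_seq=1000 A_ack=336 B_seq=336 B_ack=1000
After event 1: A_seq=1000 A_ack=336 B_seq=336 B_ack=1000

1000 336 336 1000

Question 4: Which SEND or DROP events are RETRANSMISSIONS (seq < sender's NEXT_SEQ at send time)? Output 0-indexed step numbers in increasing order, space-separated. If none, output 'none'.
Step 0: SEND seq=200 -> fresh
Step 2: DROP seq=1000 -> fresh
Step 3: SEND seq=1179 -> fresh
Step 4: SEND seq=336 -> fresh

Answer: none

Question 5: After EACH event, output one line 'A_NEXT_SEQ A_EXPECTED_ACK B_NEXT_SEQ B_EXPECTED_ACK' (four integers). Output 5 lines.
1000 336 336 1000
1000 336 336 1000
1179 336 336 1000
1363 336 336 1000
1363 536 536 1000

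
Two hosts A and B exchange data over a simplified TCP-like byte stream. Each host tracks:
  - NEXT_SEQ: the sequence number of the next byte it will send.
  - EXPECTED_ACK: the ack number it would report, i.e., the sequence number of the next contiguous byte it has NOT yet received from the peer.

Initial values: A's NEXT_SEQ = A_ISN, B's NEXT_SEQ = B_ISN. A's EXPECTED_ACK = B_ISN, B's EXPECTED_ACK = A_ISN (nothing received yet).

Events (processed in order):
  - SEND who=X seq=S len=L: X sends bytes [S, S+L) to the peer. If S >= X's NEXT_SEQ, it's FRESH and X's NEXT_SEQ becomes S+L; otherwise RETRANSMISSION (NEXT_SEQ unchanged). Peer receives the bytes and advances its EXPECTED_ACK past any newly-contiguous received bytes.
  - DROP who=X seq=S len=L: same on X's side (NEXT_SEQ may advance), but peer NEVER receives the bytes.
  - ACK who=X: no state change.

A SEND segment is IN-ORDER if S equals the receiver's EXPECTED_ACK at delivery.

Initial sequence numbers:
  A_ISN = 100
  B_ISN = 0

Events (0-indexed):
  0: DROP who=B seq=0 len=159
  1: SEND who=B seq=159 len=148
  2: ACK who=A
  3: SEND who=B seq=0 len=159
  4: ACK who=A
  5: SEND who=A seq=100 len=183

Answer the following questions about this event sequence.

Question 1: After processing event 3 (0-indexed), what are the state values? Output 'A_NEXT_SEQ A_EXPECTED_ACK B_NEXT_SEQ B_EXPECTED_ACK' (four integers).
After event 0: A_seq=100 A_ack=0 B_seq=159 B_ack=100
After event 1: A_seq=100 A_ack=0 B_seq=307 B_ack=100
After event 2: A_seq=100 A_ack=0 B_seq=307 B_ack=100
After event 3: A_seq=100 A_ack=307 B_seq=307 B_ack=100

100 307 307 100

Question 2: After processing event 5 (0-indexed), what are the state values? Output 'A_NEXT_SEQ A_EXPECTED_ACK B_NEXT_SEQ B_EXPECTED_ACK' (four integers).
After event 0: A_seq=100 A_ack=0 B_seq=159 B_ack=100
After event 1: A_seq=100 A_ack=0 B_seq=307 B_ack=100
After event 2: A_seq=100 A_ack=0 B_seq=307 B_ack=100
After event 3: A_seq=100 A_ack=307 B_seq=307 B_ack=100
After event 4: A_seq=100 A_ack=307 B_seq=307 B_ack=100
After event 5: A_seq=283 A_ack=307 B_seq=307 B_ack=283

283 307 307 283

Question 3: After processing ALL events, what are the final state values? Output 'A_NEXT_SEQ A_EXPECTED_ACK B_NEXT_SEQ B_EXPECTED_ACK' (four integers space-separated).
After event 0: A_seq=100 A_ack=0 B_seq=159 B_ack=100
After event 1: A_seq=100 A_ack=0 B_seq=307 B_ack=100
After event 2: A_seq=100 A_ack=0 B_seq=307 B_ack=100
After event 3: A_seq=100 A_ack=307 B_seq=307 B_ack=100
After event 4: A_seq=100 A_ack=307 B_seq=307 B_ack=100
After event 5: A_seq=283 A_ack=307 B_seq=307 B_ack=283

Answer: 283 307 307 283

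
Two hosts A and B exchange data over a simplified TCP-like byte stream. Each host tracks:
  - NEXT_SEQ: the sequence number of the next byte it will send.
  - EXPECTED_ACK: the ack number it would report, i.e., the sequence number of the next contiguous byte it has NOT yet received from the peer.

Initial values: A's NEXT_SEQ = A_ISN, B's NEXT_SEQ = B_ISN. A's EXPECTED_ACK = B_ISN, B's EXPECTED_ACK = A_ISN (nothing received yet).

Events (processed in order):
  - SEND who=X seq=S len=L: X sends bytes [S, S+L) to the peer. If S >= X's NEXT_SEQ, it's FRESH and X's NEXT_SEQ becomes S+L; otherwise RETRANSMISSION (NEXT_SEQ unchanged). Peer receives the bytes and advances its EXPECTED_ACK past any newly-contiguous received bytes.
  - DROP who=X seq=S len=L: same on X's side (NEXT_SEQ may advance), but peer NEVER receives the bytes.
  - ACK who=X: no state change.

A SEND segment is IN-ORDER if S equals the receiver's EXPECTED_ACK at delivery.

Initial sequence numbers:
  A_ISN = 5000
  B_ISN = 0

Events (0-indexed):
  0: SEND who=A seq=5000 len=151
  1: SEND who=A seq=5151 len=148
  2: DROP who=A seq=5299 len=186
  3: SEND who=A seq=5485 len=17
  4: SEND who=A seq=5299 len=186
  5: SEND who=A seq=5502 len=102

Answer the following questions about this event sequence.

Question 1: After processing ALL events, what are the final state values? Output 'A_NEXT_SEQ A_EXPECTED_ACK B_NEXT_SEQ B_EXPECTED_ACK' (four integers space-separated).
Answer: 5604 0 0 5604

Derivation:
After event 0: A_seq=5151 A_ack=0 B_seq=0 B_ack=5151
After event 1: A_seq=5299 A_ack=0 B_seq=0 B_ack=5299
After event 2: A_seq=5485 A_ack=0 B_seq=0 B_ack=5299
After event 3: A_seq=5502 A_ack=0 B_seq=0 B_ack=5299
After event 4: A_seq=5502 A_ack=0 B_seq=0 B_ack=5502
After event 5: A_seq=5604 A_ack=0 B_seq=0 B_ack=5604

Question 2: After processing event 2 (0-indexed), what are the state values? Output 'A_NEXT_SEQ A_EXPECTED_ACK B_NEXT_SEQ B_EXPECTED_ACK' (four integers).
After event 0: A_seq=5151 A_ack=0 B_seq=0 B_ack=5151
After event 1: A_seq=5299 A_ack=0 B_seq=0 B_ack=5299
After event 2: A_seq=5485 A_ack=0 B_seq=0 B_ack=5299

5485 0 0 5299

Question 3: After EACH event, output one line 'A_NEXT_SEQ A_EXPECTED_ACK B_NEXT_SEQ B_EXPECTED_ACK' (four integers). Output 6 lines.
5151 0 0 5151
5299 0 0 5299
5485 0 0 5299
5502 0 0 5299
5502 0 0 5502
5604 0 0 5604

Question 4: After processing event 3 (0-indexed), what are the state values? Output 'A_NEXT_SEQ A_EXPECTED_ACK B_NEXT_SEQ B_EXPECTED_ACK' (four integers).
After event 0: A_seq=5151 A_ack=0 B_seq=0 B_ack=5151
After event 1: A_seq=5299 A_ack=0 B_seq=0 B_ack=5299
After event 2: A_seq=5485 A_ack=0 B_seq=0 B_ack=5299
After event 3: A_seq=5502 A_ack=0 B_seq=0 B_ack=5299

5502 0 0 5299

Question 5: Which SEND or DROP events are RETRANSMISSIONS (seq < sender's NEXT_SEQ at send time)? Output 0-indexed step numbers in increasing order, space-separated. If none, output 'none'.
Step 0: SEND seq=5000 -> fresh
Step 1: SEND seq=5151 -> fresh
Step 2: DROP seq=5299 -> fresh
Step 3: SEND seq=5485 -> fresh
Step 4: SEND seq=5299 -> retransmit
Step 5: SEND seq=5502 -> fresh

Answer: 4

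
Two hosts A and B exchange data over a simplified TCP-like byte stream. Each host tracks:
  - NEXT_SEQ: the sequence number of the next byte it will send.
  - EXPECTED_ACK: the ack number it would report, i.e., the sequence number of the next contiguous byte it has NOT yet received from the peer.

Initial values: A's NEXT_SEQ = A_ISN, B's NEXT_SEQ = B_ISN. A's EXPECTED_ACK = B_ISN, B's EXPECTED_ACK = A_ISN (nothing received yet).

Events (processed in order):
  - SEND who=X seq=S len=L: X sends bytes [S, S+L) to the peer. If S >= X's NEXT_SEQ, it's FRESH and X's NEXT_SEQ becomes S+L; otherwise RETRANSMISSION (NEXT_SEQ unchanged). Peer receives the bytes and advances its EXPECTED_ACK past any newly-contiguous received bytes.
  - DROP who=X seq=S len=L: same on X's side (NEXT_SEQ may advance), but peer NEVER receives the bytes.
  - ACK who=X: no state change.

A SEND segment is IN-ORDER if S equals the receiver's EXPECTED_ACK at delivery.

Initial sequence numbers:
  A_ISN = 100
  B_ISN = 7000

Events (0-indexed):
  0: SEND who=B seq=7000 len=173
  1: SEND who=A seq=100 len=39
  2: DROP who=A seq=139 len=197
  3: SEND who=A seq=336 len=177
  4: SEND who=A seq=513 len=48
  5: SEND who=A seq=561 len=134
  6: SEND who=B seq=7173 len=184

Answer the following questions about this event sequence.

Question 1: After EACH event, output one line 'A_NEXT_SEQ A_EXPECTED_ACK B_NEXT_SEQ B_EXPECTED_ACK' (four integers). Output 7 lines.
100 7173 7173 100
139 7173 7173 139
336 7173 7173 139
513 7173 7173 139
561 7173 7173 139
695 7173 7173 139
695 7357 7357 139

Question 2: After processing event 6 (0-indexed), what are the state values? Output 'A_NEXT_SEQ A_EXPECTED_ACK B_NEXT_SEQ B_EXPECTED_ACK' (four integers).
After event 0: A_seq=100 A_ack=7173 B_seq=7173 B_ack=100
After event 1: A_seq=139 A_ack=7173 B_seq=7173 B_ack=139
After event 2: A_seq=336 A_ack=7173 B_seq=7173 B_ack=139
After event 3: A_seq=513 A_ack=7173 B_seq=7173 B_ack=139
After event 4: A_seq=561 A_ack=7173 B_seq=7173 B_ack=139
After event 5: A_seq=695 A_ack=7173 B_seq=7173 B_ack=139
After event 6: A_seq=695 A_ack=7357 B_seq=7357 B_ack=139

695 7357 7357 139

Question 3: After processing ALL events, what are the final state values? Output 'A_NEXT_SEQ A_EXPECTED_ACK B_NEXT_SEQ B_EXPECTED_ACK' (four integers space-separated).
After event 0: A_seq=100 A_ack=7173 B_seq=7173 B_ack=100
After event 1: A_seq=139 A_ack=7173 B_seq=7173 B_ack=139
After event 2: A_seq=336 A_ack=7173 B_seq=7173 B_ack=139
After event 3: A_seq=513 A_ack=7173 B_seq=7173 B_ack=139
After event 4: A_seq=561 A_ack=7173 B_seq=7173 B_ack=139
After event 5: A_seq=695 A_ack=7173 B_seq=7173 B_ack=139
After event 6: A_seq=695 A_ack=7357 B_seq=7357 B_ack=139

Answer: 695 7357 7357 139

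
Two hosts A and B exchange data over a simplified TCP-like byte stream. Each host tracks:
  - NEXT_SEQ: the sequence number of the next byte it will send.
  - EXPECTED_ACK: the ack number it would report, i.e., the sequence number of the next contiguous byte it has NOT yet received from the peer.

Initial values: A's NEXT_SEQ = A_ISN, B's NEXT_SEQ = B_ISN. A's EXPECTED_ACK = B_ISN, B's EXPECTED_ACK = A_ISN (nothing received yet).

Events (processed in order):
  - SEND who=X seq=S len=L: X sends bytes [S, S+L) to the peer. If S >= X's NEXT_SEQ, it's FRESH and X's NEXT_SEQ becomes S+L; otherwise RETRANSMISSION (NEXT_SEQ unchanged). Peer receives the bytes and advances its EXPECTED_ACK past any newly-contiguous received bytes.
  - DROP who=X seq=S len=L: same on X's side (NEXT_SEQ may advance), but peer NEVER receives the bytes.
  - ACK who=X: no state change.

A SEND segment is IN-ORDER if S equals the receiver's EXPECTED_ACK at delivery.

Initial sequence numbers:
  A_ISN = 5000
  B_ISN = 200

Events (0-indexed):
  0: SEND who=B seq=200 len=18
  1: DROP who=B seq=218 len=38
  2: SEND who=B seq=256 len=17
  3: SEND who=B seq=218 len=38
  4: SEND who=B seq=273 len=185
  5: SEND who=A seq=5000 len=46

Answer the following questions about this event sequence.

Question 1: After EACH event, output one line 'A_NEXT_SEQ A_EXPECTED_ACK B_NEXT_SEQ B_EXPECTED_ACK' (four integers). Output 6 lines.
5000 218 218 5000
5000 218 256 5000
5000 218 273 5000
5000 273 273 5000
5000 458 458 5000
5046 458 458 5046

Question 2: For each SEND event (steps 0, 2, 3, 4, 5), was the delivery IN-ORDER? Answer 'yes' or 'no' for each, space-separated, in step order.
Step 0: SEND seq=200 -> in-order
Step 2: SEND seq=256 -> out-of-order
Step 3: SEND seq=218 -> in-order
Step 4: SEND seq=273 -> in-order
Step 5: SEND seq=5000 -> in-order

Answer: yes no yes yes yes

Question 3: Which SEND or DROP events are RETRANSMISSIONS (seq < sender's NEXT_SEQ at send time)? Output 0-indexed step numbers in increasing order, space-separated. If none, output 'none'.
Answer: 3

Derivation:
Step 0: SEND seq=200 -> fresh
Step 1: DROP seq=218 -> fresh
Step 2: SEND seq=256 -> fresh
Step 3: SEND seq=218 -> retransmit
Step 4: SEND seq=273 -> fresh
Step 5: SEND seq=5000 -> fresh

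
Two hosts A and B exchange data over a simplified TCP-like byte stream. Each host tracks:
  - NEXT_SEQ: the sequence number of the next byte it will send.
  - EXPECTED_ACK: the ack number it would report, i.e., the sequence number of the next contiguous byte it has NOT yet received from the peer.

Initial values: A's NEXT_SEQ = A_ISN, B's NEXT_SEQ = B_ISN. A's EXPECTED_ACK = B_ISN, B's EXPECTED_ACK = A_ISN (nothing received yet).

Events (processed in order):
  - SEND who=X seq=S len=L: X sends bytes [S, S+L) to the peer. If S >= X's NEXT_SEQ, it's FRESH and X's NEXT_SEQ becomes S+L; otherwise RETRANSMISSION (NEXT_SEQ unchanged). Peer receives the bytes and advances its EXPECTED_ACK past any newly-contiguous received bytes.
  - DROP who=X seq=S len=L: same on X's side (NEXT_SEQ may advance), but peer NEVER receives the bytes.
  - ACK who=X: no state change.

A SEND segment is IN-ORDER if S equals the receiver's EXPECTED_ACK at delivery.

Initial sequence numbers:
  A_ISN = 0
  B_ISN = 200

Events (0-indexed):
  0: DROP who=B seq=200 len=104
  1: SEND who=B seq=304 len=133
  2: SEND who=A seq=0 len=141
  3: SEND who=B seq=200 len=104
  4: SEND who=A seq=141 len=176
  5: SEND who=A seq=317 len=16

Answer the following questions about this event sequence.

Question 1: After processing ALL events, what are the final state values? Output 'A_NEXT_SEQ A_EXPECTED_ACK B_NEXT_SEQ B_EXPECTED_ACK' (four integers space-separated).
Answer: 333 437 437 333

Derivation:
After event 0: A_seq=0 A_ack=200 B_seq=304 B_ack=0
After event 1: A_seq=0 A_ack=200 B_seq=437 B_ack=0
After event 2: A_seq=141 A_ack=200 B_seq=437 B_ack=141
After event 3: A_seq=141 A_ack=437 B_seq=437 B_ack=141
After event 4: A_seq=317 A_ack=437 B_seq=437 B_ack=317
After event 5: A_seq=333 A_ack=437 B_seq=437 B_ack=333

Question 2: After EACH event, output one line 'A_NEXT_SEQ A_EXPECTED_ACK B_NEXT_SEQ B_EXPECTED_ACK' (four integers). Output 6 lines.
0 200 304 0
0 200 437 0
141 200 437 141
141 437 437 141
317 437 437 317
333 437 437 333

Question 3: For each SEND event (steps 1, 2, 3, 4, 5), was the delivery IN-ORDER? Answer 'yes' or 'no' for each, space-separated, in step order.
Step 1: SEND seq=304 -> out-of-order
Step 2: SEND seq=0 -> in-order
Step 3: SEND seq=200 -> in-order
Step 4: SEND seq=141 -> in-order
Step 5: SEND seq=317 -> in-order

Answer: no yes yes yes yes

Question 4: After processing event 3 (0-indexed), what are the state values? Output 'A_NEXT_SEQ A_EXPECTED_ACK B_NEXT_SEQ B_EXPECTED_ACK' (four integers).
After event 0: A_seq=0 A_ack=200 B_seq=304 B_ack=0
After event 1: A_seq=0 A_ack=200 B_seq=437 B_ack=0
After event 2: A_seq=141 A_ack=200 B_seq=437 B_ack=141
After event 3: A_seq=141 A_ack=437 B_seq=437 B_ack=141

141 437 437 141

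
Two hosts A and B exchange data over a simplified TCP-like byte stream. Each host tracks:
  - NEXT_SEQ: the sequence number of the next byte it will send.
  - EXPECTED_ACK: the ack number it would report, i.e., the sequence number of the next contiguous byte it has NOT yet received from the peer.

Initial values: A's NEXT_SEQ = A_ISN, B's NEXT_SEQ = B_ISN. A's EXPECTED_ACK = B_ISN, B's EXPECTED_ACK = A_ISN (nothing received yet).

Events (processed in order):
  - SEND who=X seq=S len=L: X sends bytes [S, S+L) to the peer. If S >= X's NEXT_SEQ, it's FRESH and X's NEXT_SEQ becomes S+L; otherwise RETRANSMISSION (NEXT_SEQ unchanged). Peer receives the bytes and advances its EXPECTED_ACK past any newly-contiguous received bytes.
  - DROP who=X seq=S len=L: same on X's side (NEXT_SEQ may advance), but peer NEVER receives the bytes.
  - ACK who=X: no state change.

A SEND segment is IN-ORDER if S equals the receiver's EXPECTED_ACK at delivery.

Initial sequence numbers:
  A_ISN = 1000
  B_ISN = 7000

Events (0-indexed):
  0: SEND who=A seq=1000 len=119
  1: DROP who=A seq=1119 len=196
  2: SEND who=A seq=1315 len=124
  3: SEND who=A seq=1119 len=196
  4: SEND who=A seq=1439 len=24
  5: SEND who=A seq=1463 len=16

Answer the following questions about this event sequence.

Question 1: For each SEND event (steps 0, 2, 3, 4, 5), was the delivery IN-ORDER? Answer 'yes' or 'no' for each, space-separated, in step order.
Step 0: SEND seq=1000 -> in-order
Step 2: SEND seq=1315 -> out-of-order
Step 3: SEND seq=1119 -> in-order
Step 4: SEND seq=1439 -> in-order
Step 5: SEND seq=1463 -> in-order

Answer: yes no yes yes yes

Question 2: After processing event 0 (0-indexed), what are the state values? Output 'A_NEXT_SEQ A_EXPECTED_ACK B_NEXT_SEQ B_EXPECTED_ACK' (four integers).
After event 0: A_seq=1119 A_ack=7000 B_seq=7000 B_ack=1119

1119 7000 7000 1119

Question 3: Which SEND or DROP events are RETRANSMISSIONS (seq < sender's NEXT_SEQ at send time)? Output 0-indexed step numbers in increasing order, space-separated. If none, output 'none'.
Answer: 3

Derivation:
Step 0: SEND seq=1000 -> fresh
Step 1: DROP seq=1119 -> fresh
Step 2: SEND seq=1315 -> fresh
Step 3: SEND seq=1119 -> retransmit
Step 4: SEND seq=1439 -> fresh
Step 5: SEND seq=1463 -> fresh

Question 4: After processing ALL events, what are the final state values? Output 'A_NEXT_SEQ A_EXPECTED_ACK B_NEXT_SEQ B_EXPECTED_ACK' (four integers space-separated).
Answer: 1479 7000 7000 1479

Derivation:
After event 0: A_seq=1119 A_ack=7000 B_seq=7000 B_ack=1119
After event 1: A_seq=1315 A_ack=7000 B_seq=7000 B_ack=1119
After event 2: A_seq=1439 A_ack=7000 B_seq=7000 B_ack=1119
After event 3: A_seq=1439 A_ack=7000 B_seq=7000 B_ack=1439
After event 4: A_seq=1463 A_ack=7000 B_seq=7000 B_ack=1463
After event 5: A_seq=1479 A_ack=7000 B_seq=7000 B_ack=1479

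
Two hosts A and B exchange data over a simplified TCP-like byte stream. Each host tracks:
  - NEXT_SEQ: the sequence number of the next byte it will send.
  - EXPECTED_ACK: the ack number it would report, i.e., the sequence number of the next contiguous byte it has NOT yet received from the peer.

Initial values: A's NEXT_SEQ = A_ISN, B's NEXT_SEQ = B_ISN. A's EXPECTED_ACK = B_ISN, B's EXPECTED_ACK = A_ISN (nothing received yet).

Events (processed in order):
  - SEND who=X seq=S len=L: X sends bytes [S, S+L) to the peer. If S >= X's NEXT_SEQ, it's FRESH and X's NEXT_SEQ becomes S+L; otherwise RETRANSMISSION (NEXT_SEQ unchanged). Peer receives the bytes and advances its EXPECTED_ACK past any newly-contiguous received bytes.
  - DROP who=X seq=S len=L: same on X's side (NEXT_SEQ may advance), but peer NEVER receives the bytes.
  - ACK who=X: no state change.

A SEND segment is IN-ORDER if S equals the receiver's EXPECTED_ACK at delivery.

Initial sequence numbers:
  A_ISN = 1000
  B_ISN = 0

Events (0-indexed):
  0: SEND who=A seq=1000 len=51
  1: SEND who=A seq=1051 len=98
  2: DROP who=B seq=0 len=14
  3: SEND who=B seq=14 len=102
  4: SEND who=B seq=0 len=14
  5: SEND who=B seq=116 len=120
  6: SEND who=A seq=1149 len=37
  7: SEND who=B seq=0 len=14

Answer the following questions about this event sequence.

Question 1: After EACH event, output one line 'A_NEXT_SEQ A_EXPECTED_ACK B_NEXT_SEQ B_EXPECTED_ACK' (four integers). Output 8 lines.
1051 0 0 1051
1149 0 0 1149
1149 0 14 1149
1149 0 116 1149
1149 116 116 1149
1149 236 236 1149
1186 236 236 1186
1186 236 236 1186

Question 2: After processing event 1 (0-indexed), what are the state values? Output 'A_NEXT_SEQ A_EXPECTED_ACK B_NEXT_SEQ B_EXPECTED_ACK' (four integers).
After event 0: A_seq=1051 A_ack=0 B_seq=0 B_ack=1051
After event 1: A_seq=1149 A_ack=0 B_seq=0 B_ack=1149

1149 0 0 1149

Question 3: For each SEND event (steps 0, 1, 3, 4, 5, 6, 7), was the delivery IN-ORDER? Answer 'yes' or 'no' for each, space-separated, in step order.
Answer: yes yes no yes yes yes no

Derivation:
Step 0: SEND seq=1000 -> in-order
Step 1: SEND seq=1051 -> in-order
Step 3: SEND seq=14 -> out-of-order
Step 4: SEND seq=0 -> in-order
Step 5: SEND seq=116 -> in-order
Step 6: SEND seq=1149 -> in-order
Step 7: SEND seq=0 -> out-of-order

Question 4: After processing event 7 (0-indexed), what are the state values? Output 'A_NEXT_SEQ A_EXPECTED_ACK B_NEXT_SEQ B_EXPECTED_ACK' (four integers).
After event 0: A_seq=1051 A_ack=0 B_seq=0 B_ack=1051
After event 1: A_seq=1149 A_ack=0 B_seq=0 B_ack=1149
After event 2: A_seq=1149 A_ack=0 B_seq=14 B_ack=1149
After event 3: A_seq=1149 A_ack=0 B_seq=116 B_ack=1149
After event 4: A_seq=1149 A_ack=116 B_seq=116 B_ack=1149
After event 5: A_seq=1149 A_ack=236 B_seq=236 B_ack=1149
After event 6: A_seq=1186 A_ack=236 B_seq=236 B_ack=1186
After event 7: A_seq=1186 A_ack=236 B_seq=236 B_ack=1186

1186 236 236 1186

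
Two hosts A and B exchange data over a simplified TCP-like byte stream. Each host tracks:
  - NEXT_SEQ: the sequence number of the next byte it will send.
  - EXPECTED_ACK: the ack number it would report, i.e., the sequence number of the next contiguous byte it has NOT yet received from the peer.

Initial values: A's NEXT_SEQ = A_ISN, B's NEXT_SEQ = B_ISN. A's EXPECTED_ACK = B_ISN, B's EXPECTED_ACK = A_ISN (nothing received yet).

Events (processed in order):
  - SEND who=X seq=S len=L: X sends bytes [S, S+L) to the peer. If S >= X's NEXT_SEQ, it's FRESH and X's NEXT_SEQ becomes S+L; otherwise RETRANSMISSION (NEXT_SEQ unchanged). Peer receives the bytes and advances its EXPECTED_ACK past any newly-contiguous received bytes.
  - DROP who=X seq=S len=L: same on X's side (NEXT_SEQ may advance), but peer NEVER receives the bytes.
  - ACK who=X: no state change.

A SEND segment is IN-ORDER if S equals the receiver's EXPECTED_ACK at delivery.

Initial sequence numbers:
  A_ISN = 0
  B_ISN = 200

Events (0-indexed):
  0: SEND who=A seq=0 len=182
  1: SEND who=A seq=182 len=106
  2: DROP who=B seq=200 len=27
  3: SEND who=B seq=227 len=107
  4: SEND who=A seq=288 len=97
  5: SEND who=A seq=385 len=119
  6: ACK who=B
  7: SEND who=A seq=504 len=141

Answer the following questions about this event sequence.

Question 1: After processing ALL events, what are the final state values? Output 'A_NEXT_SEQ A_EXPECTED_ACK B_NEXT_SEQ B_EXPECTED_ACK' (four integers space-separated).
Answer: 645 200 334 645

Derivation:
After event 0: A_seq=182 A_ack=200 B_seq=200 B_ack=182
After event 1: A_seq=288 A_ack=200 B_seq=200 B_ack=288
After event 2: A_seq=288 A_ack=200 B_seq=227 B_ack=288
After event 3: A_seq=288 A_ack=200 B_seq=334 B_ack=288
After event 4: A_seq=385 A_ack=200 B_seq=334 B_ack=385
After event 5: A_seq=504 A_ack=200 B_seq=334 B_ack=504
After event 6: A_seq=504 A_ack=200 B_seq=334 B_ack=504
After event 7: A_seq=645 A_ack=200 B_seq=334 B_ack=645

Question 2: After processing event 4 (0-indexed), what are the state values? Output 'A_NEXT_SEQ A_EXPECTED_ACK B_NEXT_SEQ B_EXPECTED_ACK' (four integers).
After event 0: A_seq=182 A_ack=200 B_seq=200 B_ack=182
After event 1: A_seq=288 A_ack=200 B_seq=200 B_ack=288
After event 2: A_seq=288 A_ack=200 B_seq=227 B_ack=288
After event 3: A_seq=288 A_ack=200 B_seq=334 B_ack=288
After event 4: A_seq=385 A_ack=200 B_seq=334 B_ack=385

385 200 334 385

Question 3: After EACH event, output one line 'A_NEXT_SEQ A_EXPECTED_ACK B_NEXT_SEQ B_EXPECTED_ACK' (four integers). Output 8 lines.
182 200 200 182
288 200 200 288
288 200 227 288
288 200 334 288
385 200 334 385
504 200 334 504
504 200 334 504
645 200 334 645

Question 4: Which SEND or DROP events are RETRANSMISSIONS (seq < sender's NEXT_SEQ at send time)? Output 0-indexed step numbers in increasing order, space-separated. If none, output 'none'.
Answer: none

Derivation:
Step 0: SEND seq=0 -> fresh
Step 1: SEND seq=182 -> fresh
Step 2: DROP seq=200 -> fresh
Step 3: SEND seq=227 -> fresh
Step 4: SEND seq=288 -> fresh
Step 5: SEND seq=385 -> fresh
Step 7: SEND seq=504 -> fresh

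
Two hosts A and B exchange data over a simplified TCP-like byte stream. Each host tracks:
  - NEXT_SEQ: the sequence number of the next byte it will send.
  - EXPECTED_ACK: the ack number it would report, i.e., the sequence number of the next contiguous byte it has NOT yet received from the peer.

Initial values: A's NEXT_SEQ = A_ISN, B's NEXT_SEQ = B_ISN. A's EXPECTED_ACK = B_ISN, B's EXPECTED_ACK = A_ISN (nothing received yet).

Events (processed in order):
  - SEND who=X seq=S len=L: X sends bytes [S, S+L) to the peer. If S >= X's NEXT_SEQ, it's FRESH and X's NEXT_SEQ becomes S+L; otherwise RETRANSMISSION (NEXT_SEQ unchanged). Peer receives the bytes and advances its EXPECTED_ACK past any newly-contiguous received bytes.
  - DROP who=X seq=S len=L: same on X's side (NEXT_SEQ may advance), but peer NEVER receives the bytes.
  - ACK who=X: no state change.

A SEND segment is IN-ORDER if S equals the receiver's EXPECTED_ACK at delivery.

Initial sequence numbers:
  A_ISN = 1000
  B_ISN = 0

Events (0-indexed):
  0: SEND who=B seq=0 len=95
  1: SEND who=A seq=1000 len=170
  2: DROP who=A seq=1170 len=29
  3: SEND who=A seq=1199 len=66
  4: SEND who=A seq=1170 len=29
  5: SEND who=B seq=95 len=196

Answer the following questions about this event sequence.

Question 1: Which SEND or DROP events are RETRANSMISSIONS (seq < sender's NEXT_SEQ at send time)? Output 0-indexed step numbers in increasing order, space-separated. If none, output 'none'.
Answer: 4

Derivation:
Step 0: SEND seq=0 -> fresh
Step 1: SEND seq=1000 -> fresh
Step 2: DROP seq=1170 -> fresh
Step 3: SEND seq=1199 -> fresh
Step 4: SEND seq=1170 -> retransmit
Step 5: SEND seq=95 -> fresh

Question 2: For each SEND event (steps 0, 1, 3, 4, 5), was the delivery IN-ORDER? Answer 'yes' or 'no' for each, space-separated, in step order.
Answer: yes yes no yes yes

Derivation:
Step 0: SEND seq=0 -> in-order
Step 1: SEND seq=1000 -> in-order
Step 3: SEND seq=1199 -> out-of-order
Step 4: SEND seq=1170 -> in-order
Step 5: SEND seq=95 -> in-order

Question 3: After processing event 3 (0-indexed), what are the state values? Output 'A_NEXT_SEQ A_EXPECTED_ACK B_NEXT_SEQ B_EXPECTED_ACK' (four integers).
After event 0: A_seq=1000 A_ack=95 B_seq=95 B_ack=1000
After event 1: A_seq=1170 A_ack=95 B_seq=95 B_ack=1170
After event 2: A_seq=1199 A_ack=95 B_seq=95 B_ack=1170
After event 3: A_seq=1265 A_ack=95 B_seq=95 B_ack=1170

1265 95 95 1170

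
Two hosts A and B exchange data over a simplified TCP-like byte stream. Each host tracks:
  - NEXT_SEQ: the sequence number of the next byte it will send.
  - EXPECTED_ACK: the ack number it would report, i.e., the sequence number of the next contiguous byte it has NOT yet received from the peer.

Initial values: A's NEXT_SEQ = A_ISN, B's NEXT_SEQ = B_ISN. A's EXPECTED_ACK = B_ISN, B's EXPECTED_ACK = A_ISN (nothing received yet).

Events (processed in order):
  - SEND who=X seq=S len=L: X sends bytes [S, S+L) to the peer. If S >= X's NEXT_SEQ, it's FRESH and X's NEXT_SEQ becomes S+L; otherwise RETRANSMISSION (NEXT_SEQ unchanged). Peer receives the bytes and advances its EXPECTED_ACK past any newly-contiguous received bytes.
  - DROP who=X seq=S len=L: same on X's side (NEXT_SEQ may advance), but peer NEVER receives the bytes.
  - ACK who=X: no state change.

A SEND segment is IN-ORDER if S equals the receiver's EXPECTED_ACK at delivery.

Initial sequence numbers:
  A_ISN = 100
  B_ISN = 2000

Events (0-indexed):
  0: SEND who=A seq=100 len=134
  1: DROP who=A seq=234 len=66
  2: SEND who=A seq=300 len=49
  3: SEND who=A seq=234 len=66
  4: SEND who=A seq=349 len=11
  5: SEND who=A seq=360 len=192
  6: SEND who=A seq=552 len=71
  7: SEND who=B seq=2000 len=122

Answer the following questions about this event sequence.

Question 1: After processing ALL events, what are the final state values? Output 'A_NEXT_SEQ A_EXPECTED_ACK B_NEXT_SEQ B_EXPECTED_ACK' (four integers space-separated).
After event 0: A_seq=234 A_ack=2000 B_seq=2000 B_ack=234
After event 1: A_seq=300 A_ack=2000 B_seq=2000 B_ack=234
After event 2: A_seq=349 A_ack=2000 B_seq=2000 B_ack=234
After event 3: A_seq=349 A_ack=2000 B_seq=2000 B_ack=349
After event 4: A_seq=360 A_ack=2000 B_seq=2000 B_ack=360
After event 5: A_seq=552 A_ack=2000 B_seq=2000 B_ack=552
After event 6: A_seq=623 A_ack=2000 B_seq=2000 B_ack=623
After event 7: A_seq=623 A_ack=2122 B_seq=2122 B_ack=623

Answer: 623 2122 2122 623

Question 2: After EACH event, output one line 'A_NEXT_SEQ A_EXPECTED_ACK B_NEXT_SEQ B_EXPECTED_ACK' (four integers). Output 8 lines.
234 2000 2000 234
300 2000 2000 234
349 2000 2000 234
349 2000 2000 349
360 2000 2000 360
552 2000 2000 552
623 2000 2000 623
623 2122 2122 623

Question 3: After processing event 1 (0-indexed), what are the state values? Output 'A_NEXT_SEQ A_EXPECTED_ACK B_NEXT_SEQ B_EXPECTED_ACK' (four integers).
After event 0: A_seq=234 A_ack=2000 B_seq=2000 B_ack=234
After event 1: A_seq=300 A_ack=2000 B_seq=2000 B_ack=234

300 2000 2000 234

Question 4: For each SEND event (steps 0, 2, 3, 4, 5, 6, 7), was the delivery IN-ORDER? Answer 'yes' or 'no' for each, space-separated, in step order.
Answer: yes no yes yes yes yes yes

Derivation:
Step 0: SEND seq=100 -> in-order
Step 2: SEND seq=300 -> out-of-order
Step 3: SEND seq=234 -> in-order
Step 4: SEND seq=349 -> in-order
Step 5: SEND seq=360 -> in-order
Step 6: SEND seq=552 -> in-order
Step 7: SEND seq=2000 -> in-order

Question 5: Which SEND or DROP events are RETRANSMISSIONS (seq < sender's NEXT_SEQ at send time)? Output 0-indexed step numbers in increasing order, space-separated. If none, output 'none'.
Answer: 3

Derivation:
Step 0: SEND seq=100 -> fresh
Step 1: DROP seq=234 -> fresh
Step 2: SEND seq=300 -> fresh
Step 3: SEND seq=234 -> retransmit
Step 4: SEND seq=349 -> fresh
Step 5: SEND seq=360 -> fresh
Step 6: SEND seq=552 -> fresh
Step 7: SEND seq=2000 -> fresh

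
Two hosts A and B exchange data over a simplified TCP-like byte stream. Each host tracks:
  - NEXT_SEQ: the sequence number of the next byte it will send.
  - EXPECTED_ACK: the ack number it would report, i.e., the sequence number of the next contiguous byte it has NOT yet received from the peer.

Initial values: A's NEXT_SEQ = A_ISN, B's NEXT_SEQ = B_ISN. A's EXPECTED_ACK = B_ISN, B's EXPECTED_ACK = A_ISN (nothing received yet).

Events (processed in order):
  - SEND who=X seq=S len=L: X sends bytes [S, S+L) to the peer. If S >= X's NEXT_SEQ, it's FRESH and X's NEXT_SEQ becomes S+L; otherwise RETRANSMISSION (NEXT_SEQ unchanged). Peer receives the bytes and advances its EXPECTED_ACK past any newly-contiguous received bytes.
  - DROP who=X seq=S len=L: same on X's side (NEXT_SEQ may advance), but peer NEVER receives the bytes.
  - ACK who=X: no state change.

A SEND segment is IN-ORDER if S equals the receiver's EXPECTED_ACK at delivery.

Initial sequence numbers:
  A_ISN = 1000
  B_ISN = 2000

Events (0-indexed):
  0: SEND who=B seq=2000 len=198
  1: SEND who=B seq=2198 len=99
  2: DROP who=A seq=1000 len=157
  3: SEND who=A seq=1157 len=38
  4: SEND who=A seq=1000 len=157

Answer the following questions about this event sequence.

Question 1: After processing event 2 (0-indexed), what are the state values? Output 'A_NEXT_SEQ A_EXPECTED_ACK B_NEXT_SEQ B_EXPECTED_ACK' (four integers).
After event 0: A_seq=1000 A_ack=2198 B_seq=2198 B_ack=1000
After event 1: A_seq=1000 A_ack=2297 B_seq=2297 B_ack=1000
After event 2: A_seq=1157 A_ack=2297 B_seq=2297 B_ack=1000

1157 2297 2297 1000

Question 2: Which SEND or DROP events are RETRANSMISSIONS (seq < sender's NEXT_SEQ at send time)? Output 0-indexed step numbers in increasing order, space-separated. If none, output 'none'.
Answer: 4

Derivation:
Step 0: SEND seq=2000 -> fresh
Step 1: SEND seq=2198 -> fresh
Step 2: DROP seq=1000 -> fresh
Step 3: SEND seq=1157 -> fresh
Step 4: SEND seq=1000 -> retransmit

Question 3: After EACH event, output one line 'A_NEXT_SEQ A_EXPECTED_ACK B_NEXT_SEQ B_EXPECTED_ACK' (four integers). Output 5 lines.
1000 2198 2198 1000
1000 2297 2297 1000
1157 2297 2297 1000
1195 2297 2297 1000
1195 2297 2297 1195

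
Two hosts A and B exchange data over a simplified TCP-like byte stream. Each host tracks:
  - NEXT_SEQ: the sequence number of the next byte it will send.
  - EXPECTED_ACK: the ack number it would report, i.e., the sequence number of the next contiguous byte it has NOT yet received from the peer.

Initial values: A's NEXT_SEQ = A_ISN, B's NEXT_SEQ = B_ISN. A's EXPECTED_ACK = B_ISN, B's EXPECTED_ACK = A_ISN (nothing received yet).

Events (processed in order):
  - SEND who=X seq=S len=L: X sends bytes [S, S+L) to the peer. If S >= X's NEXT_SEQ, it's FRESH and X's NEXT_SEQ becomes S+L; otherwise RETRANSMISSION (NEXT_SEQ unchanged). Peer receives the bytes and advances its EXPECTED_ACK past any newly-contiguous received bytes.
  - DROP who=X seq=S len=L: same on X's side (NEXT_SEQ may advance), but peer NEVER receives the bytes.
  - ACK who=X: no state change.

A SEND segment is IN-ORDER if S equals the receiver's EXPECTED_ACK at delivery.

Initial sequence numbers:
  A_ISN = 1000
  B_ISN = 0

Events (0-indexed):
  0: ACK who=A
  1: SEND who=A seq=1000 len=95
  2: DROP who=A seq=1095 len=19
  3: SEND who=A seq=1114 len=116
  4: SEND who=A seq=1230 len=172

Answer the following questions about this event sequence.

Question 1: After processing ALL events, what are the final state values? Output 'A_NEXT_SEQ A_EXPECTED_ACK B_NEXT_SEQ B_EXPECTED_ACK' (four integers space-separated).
After event 0: A_seq=1000 A_ack=0 B_seq=0 B_ack=1000
After event 1: A_seq=1095 A_ack=0 B_seq=0 B_ack=1095
After event 2: A_seq=1114 A_ack=0 B_seq=0 B_ack=1095
After event 3: A_seq=1230 A_ack=0 B_seq=0 B_ack=1095
After event 4: A_seq=1402 A_ack=0 B_seq=0 B_ack=1095

Answer: 1402 0 0 1095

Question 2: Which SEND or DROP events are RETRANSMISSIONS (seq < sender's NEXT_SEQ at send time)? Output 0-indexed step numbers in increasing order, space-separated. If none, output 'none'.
Step 1: SEND seq=1000 -> fresh
Step 2: DROP seq=1095 -> fresh
Step 3: SEND seq=1114 -> fresh
Step 4: SEND seq=1230 -> fresh

Answer: none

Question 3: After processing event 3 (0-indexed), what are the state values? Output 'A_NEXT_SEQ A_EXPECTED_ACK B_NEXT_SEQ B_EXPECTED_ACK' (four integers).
After event 0: A_seq=1000 A_ack=0 B_seq=0 B_ack=1000
After event 1: A_seq=1095 A_ack=0 B_seq=0 B_ack=1095
After event 2: A_seq=1114 A_ack=0 B_seq=0 B_ack=1095
After event 3: A_seq=1230 A_ack=0 B_seq=0 B_ack=1095

1230 0 0 1095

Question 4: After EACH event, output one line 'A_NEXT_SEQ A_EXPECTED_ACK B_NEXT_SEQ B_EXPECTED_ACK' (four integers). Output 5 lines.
1000 0 0 1000
1095 0 0 1095
1114 0 0 1095
1230 0 0 1095
1402 0 0 1095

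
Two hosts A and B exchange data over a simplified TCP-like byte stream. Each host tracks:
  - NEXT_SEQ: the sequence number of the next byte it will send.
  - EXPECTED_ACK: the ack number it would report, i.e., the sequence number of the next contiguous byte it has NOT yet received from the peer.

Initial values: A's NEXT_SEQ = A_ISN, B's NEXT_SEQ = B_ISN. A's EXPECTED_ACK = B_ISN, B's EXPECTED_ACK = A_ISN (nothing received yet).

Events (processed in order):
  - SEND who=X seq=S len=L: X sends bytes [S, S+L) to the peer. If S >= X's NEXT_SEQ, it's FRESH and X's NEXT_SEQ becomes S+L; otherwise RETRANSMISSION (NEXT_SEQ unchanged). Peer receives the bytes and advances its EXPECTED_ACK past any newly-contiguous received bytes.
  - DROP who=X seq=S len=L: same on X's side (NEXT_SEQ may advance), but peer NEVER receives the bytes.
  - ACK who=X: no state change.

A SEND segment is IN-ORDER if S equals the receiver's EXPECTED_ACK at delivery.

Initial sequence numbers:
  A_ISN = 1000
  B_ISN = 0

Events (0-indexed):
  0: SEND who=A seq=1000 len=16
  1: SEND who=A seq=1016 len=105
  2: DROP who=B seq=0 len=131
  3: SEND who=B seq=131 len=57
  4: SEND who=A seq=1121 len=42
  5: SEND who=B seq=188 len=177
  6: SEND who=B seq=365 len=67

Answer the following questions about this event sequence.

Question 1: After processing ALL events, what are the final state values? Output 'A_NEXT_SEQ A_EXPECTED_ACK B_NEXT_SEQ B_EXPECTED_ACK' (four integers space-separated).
Answer: 1163 0 432 1163

Derivation:
After event 0: A_seq=1016 A_ack=0 B_seq=0 B_ack=1016
After event 1: A_seq=1121 A_ack=0 B_seq=0 B_ack=1121
After event 2: A_seq=1121 A_ack=0 B_seq=131 B_ack=1121
After event 3: A_seq=1121 A_ack=0 B_seq=188 B_ack=1121
After event 4: A_seq=1163 A_ack=0 B_seq=188 B_ack=1163
After event 5: A_seq=1163 A_ack=0 B_seq=365 B_ack=1163
After event 6: A_seq=1163 A_ack=0 B_seq=432 B_ack=1163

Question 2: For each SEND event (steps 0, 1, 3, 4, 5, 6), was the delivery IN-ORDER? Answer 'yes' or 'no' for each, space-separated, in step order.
Answer: yes yes no yes no no

Derivation:
Step 0: SEND seq=1000 -> in-order
Step 1: SEND seq=1016 -> in-order
Step 3: SEND seq=131 -> out-of-order
Step 4: SEND seq=1121 -> in-order
Step 5: SEND seq=188 -> out-of-order
Step 6: SEND seq=365 -> out-of-order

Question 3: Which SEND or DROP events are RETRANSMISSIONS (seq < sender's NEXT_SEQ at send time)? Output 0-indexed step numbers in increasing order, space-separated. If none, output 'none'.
Step 0: SEND seq=1000 -> fresh
Step 1: SEND seq=1016 -> fresh
Step 2: DROP seq=0 -> fresh
Step 3: SEND seq=131 -> fresh
Step 4: SEND seq=1121 -> fresh
Step 5: SEND seq=188 -> fresh
Step 6: SEND seq=365 -> fresh

Answer: none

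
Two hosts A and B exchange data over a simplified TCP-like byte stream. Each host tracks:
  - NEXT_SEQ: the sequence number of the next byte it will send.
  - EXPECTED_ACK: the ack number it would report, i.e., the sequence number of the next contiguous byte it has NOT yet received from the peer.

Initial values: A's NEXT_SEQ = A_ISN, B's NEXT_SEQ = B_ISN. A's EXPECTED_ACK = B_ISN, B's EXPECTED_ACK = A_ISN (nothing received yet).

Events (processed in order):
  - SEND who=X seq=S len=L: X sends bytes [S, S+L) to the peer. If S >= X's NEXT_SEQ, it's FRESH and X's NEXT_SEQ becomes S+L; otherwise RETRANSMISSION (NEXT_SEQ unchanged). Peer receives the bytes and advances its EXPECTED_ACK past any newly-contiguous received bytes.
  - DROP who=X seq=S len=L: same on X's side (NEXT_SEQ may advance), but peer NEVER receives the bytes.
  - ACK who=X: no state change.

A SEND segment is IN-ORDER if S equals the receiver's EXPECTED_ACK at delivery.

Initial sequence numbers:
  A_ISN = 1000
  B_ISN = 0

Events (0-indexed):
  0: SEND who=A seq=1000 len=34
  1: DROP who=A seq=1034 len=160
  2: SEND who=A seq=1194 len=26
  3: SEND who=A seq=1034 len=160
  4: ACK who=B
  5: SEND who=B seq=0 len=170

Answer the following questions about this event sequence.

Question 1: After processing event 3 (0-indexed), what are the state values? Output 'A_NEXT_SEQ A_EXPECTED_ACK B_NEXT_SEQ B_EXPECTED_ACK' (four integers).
After event 0: A_seq=1034 A_ack=0 B_seq=0 B_ack=1034
After event 1: A_seq=1194 A_ack=0 B_seq=0 B_ack=1034
After event 2: A_seq=1220 A_ack=0 B_seq=0 B_ack=1034
After event 3: A_seq=1220 A_ack=0 B_seq=0 B_ack=1220

1220 0 0 1220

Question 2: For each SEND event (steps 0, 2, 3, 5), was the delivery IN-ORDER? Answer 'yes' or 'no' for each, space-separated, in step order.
Step 0: SEND seq=1000 -> in-order
Step 2: SEND seq=1194 -> out-of-order
Step 3: SEND seq=1034 -> in-order
Step 5: SEND seq=0 -> in-order

Answer: yes no yes yes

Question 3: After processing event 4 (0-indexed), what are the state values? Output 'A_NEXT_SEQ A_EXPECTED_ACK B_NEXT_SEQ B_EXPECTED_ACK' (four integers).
After event 0: A_seq=1034 A_ack=0 B_seq=0 B_ack=1034
After event 1: A_seq=1194 A_ack=0 B_seq=0 B_ack=1034
After event 2: A_seq=1220 A_ack=0 B_seq=0 B_ack=1034
After event 3: A_seq=1220 A_ack=0 B_seq=0 B_ack=1220
After event 4: A_seq=1220 A_ack=0 B_seq=0 B_ack=1220

1220 0 0 1220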